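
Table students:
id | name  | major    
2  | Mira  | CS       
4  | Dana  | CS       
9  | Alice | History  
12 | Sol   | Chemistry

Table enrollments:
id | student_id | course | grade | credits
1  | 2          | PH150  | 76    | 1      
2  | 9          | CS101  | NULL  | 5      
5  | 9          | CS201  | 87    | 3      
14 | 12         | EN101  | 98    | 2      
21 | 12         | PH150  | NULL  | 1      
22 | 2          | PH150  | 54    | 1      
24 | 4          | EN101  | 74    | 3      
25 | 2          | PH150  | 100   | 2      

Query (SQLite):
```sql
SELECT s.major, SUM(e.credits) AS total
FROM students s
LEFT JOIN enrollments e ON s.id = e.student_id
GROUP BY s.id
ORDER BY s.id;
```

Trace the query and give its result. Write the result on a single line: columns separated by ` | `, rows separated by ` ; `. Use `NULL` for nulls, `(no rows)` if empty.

CS | 4 ; CS | 3 ; History | 8 ; Chemistry | 3

LEFT JOIN keeps every students row; unmatched ones get NULL for enrollments columns.
Group by students.id and compute SUM(e.credits). SUM over an all-NULL group is NULL.
  2: ids {1, 22, 25} → SUM(e.credits)=4
  4: ids {24} → SUM(e.credits)=3
  9: ids {2, 5} → SUM(e.credits)=8
  12: ids {14, 21} → SUM(e.credits)=3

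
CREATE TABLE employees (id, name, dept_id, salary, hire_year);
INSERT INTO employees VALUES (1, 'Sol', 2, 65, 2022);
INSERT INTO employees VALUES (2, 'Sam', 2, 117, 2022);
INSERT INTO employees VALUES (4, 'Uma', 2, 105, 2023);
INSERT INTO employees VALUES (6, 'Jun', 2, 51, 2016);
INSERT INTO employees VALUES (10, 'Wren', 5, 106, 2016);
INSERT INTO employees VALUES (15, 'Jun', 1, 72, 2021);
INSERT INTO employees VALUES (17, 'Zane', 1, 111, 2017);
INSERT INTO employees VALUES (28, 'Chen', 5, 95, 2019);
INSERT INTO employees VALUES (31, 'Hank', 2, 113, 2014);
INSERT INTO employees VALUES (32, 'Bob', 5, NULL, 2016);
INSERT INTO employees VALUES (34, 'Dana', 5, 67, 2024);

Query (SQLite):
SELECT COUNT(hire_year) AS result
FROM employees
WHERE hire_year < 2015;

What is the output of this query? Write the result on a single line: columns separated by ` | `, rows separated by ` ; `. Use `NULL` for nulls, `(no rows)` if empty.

Rows where hire_year < 2015 → hire_year values: [2014].
COUNT(hire_year) counts non-NULL values → 1.

1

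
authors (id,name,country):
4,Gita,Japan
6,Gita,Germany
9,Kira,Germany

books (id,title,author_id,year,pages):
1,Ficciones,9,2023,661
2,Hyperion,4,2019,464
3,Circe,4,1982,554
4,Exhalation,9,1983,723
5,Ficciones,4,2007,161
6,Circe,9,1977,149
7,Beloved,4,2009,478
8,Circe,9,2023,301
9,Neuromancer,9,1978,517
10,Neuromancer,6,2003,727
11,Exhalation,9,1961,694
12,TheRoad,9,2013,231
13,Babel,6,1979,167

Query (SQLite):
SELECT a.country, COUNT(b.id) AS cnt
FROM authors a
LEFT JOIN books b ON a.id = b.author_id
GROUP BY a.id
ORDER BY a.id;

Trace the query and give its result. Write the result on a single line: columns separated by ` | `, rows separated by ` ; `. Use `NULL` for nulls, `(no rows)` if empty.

LEFT JOIN keeps every authors row; unmatched ones get NULL for books columns.
Group by authors.id and compute COUNT(b.id). COUNT(col) of an all-NULL group is 0.
  4: ids {2, 3, 5, 7} → COUNT(b.id)=4
  6: ids {10, 13} → COUNT(b.id)=2
  9: ids {1, 4, 6, 8, 9, 11, 12} → COUNT(b.id)=7

Japan | 4 ; Germany | 2 ; Germany | 7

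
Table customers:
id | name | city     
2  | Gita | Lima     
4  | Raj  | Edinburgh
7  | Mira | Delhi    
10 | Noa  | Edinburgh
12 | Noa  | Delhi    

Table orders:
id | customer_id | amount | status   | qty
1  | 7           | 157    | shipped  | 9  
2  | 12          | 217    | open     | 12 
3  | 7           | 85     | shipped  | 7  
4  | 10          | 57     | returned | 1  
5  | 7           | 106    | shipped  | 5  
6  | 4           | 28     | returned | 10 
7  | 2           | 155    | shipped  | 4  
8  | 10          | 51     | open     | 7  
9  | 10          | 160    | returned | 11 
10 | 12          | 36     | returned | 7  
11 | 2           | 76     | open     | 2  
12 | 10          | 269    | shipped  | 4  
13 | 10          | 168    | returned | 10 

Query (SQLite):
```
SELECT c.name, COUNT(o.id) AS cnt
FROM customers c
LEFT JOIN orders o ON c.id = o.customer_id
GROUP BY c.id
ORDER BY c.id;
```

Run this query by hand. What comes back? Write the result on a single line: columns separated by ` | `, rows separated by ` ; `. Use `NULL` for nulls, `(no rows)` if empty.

LEFT JOIN keeps every customers row; unmatched ones get NULL for orders columns.
Group by customers.id and compute COUNT(o.id). COUNT(col) of an all-NULL group is 0.
  2: ids {7, 11} → COUNT(o.id)=2
  4: ids {6} → COUNT(o.id)=1
  7: ids {1, 3, 5} → COUNT(o.id)=3
  10: ids {4, 8, 9, 12, 13} → COUNT(o.id)=5
  12: ids {2, 10} → COUNT(o.id)=2

Gita | 2 ; Raj | 1 ; Mira | 3 ; Noa | 5 ; Noa | 2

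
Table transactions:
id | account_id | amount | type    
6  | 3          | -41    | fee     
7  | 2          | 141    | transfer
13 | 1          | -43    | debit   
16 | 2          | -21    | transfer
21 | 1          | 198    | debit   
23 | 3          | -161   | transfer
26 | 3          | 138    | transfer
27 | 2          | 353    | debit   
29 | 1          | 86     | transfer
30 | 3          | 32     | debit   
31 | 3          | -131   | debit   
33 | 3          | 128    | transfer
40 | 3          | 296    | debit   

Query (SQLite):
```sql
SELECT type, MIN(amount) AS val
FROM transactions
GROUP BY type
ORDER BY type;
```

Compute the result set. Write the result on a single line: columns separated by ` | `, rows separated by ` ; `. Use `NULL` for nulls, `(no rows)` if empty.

Partition transactions by type; compute MIN(amount) within each group.
  debit: ids {13, 21, 27, 30, 31, 40} → MIN(amount)=-131
  fee: ids {6} → MIN(amount)=-41
  transfer: ids {7, 16, 23, 26, 29, 33} → MIN(amount)=-161

debit | -131 ; fee | -41 ; transfer | -161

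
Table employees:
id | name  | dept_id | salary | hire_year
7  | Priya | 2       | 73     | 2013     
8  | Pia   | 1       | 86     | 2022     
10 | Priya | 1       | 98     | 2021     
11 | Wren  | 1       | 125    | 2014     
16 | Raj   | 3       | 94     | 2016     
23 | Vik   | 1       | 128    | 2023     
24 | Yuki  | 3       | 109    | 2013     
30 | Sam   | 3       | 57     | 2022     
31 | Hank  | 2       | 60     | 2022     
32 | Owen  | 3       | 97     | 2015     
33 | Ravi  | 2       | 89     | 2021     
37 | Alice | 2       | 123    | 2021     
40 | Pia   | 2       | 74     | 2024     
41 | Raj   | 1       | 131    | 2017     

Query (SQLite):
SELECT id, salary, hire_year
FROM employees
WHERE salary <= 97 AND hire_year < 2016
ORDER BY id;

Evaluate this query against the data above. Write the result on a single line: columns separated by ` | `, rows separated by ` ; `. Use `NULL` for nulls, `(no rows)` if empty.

7 | 73 | 2013 ; 32 | 97 | 2015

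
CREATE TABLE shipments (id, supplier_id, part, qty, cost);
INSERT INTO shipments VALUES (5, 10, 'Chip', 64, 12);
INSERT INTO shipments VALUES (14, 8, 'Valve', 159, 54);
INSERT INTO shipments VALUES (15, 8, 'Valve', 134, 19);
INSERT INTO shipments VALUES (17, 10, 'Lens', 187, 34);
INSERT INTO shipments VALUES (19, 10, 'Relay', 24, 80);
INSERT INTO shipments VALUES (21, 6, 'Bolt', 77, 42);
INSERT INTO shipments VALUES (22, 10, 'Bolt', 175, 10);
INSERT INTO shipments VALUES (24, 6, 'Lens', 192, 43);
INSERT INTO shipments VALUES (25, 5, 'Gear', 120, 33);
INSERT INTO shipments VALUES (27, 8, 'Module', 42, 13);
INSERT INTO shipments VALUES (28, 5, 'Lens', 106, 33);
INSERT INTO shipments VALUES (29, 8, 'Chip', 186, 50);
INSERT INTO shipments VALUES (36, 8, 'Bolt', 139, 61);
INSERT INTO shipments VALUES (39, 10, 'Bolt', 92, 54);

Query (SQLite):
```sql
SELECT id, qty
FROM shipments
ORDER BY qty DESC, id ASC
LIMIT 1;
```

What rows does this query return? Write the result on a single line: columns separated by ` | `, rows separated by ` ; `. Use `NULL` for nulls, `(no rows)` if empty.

Sort by qty desc, tiebreak id asc: (192, id=24), (187, id=17), (186, id=29), (175, id=22) …. Take first 1.

24 | 192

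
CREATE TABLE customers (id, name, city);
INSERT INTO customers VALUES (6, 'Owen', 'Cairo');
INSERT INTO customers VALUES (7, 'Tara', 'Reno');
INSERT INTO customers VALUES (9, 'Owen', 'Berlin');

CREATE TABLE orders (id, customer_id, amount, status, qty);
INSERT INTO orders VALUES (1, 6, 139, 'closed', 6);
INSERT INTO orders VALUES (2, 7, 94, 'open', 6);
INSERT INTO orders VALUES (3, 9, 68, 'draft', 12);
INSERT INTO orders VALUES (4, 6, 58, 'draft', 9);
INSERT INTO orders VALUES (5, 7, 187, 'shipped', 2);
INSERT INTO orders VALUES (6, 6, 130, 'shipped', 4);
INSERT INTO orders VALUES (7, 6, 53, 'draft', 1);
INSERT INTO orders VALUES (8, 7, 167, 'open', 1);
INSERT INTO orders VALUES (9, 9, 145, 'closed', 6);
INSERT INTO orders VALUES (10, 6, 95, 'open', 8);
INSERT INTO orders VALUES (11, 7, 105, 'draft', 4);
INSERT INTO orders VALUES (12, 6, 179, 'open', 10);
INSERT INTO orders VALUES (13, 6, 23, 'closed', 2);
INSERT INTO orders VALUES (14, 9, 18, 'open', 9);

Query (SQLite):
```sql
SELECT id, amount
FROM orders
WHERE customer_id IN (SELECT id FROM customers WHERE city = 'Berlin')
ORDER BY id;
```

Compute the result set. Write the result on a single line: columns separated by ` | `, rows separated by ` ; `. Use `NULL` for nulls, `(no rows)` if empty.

3 | 68 ; 9 | 145 ; 14 | 18

Inner query: customers.id where city = 'Berlin'.
Outer: keep orders rows whose customer_id is in that set.
Inner query → {9}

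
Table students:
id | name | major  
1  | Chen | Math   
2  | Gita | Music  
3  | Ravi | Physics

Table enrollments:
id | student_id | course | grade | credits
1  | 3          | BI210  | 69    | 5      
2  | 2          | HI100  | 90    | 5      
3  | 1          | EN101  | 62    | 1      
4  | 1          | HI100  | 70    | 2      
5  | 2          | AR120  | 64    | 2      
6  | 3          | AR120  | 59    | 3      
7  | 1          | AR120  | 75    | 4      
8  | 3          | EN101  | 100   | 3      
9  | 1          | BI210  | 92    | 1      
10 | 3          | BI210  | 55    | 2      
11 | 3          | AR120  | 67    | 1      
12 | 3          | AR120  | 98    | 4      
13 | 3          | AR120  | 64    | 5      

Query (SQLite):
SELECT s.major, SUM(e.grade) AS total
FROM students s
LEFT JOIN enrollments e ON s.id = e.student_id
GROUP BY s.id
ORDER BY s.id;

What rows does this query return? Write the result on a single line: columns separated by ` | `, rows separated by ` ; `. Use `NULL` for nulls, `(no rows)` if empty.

Math | 299 ; Music | 154 ; Physics | 512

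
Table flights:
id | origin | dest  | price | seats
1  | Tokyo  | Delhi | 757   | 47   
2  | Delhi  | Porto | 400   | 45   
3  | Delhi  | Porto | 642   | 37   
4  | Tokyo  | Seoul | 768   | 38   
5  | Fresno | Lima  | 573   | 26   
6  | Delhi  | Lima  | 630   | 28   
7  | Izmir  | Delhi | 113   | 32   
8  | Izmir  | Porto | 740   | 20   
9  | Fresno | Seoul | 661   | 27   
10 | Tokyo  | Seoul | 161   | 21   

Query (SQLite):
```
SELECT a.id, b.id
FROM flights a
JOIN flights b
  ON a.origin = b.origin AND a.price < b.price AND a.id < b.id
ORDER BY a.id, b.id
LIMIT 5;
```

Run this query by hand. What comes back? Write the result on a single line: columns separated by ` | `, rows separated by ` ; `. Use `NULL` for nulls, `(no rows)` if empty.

1 | 4 ; 2 | 3 ; 2 | 6 ; 5 | 9 ; 7 | 8

Pairs (a,b) with same origin, a.price < b.price, a.id < b.id.
origin groups: Delhi:{2,3,6} Fresno:{5,9} Izmir:{7,8} Tokyo:{1,4,10}
Ordered by (a.id, b.id); first 5.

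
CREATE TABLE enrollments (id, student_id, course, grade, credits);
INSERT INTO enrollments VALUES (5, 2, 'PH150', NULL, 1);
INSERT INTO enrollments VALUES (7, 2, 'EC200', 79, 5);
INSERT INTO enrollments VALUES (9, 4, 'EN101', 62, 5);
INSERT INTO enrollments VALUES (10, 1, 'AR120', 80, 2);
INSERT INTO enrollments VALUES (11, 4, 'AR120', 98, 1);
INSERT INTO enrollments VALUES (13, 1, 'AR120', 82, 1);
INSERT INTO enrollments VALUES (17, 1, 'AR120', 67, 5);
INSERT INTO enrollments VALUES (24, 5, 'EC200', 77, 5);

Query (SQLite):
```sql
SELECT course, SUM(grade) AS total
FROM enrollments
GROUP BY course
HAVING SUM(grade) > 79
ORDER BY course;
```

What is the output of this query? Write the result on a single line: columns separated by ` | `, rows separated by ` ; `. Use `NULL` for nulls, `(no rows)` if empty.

AR120 | 327 ; EC200 | 156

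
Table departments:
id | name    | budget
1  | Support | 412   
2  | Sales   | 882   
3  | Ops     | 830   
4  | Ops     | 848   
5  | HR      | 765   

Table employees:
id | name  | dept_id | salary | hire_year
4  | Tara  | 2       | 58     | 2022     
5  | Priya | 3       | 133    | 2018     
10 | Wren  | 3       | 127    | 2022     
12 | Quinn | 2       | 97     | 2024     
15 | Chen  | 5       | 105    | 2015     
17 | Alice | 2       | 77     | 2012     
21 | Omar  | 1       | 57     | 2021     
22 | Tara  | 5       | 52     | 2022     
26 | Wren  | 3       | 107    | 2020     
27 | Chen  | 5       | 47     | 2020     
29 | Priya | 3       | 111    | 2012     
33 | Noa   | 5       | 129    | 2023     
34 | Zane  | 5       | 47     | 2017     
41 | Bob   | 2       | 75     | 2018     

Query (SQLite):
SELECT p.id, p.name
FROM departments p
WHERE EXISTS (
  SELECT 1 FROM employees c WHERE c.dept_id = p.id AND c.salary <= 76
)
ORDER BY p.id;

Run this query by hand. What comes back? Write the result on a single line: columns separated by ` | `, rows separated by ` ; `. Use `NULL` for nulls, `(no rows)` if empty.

For each departments row, check whether any employees with matching dept_id has salary <= 76.
Keep rows where that is true.

1 | Support ; 2 | Sales ; 5 | HR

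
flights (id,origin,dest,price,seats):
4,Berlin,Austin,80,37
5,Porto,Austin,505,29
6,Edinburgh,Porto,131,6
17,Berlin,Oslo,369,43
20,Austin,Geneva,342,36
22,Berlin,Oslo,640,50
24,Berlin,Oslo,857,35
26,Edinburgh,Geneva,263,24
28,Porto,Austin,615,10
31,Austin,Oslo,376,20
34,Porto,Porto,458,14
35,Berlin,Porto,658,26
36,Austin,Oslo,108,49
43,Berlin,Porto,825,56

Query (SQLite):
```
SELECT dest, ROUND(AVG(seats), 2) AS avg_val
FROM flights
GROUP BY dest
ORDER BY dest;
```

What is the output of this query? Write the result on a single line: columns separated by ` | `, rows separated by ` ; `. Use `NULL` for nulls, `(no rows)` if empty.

Partition flights by dest; compute ROUND(AVG(seats), 2) within each group.
  Austin: ids {4, 5, 28} → ROUND(AVG(seats), 2)=25.33
  Geneva: ids {20, 26} → ROUND(AVG(seats), 2)=30
  Oslo: ids {17, 22, 24, 31, 36} → ROUND(AVG(seats), 2)=39.4
  Porto: ids {6, 34, 35, 43} → ROUND(AVG(seats), 2)=25.5

Austin | 25.33 ; Geneva | 30 ; Oslo | 39.4 ; Porto | 25.5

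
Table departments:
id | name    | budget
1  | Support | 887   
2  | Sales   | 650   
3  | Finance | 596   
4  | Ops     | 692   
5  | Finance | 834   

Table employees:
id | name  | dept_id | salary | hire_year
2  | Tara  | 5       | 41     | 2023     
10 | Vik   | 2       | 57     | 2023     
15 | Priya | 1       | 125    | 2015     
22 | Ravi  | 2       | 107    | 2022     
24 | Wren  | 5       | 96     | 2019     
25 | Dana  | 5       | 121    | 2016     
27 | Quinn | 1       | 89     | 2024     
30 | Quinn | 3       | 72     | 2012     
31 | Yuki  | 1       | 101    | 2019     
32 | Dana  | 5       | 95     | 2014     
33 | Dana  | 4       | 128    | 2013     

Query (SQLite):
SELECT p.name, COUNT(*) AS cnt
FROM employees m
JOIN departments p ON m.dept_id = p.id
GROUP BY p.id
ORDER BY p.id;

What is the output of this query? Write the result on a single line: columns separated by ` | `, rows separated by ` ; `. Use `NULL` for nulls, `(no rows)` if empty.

Support | 3 ; Sales | 2 ; Finance | 1 ; Ops | 1 ; Finance | 4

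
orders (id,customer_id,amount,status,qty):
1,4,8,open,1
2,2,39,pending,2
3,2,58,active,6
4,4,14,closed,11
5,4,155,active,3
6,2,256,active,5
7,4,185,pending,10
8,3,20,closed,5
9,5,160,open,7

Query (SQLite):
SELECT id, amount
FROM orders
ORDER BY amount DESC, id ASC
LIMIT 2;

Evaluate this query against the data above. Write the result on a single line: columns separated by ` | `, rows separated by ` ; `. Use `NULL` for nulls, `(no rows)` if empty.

6 | 256 ; 7 | 185

Sort by amount desc, tiebreak id asc: (256, id=6), (185, id=7), (160, id=9), (155, id=5), (58, id=3) …. Take first 2.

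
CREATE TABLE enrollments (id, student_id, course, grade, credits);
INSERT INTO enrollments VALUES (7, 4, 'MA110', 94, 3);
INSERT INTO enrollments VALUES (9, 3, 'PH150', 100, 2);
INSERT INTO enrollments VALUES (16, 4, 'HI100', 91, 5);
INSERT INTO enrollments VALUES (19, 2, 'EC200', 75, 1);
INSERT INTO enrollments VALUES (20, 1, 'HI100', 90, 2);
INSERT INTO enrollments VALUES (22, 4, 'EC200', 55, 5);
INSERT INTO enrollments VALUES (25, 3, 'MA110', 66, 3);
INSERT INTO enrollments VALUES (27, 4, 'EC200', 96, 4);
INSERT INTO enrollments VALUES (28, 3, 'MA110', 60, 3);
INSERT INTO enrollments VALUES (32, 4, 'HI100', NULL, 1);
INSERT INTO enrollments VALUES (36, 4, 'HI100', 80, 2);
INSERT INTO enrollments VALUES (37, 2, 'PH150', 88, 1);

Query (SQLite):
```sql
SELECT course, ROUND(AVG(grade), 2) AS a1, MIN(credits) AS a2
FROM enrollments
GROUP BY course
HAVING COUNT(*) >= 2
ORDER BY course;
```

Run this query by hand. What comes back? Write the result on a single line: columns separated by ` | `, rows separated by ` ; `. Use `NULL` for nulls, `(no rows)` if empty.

Group enrollments by course.
Per group compute: ROUND(AVG(grade), 2), MIN(credits).
HAVING: drop groups with fewer than 2 rows.
  EC200: ids {19, 22, 27} → ROUND(AVG(grade), 2)=75.33, MIN(credits)=1
  HI100: ids {16, 20, 32, 36} → ROUND(AVG(grade), 2)=87, MIN(credits)=1
  MA110: ids {7, 25, 28} → ROUND(AVG(grade), 2)=73.33, MIN(credits)=3
  PH150: ids {9, 37} → ROUND(AVG(grade), 2)=94, MIN(credits)=1

EC200 | 75.33 | 1 ; HI100 | 87 | 1 ; MA110 | 73.33 | 3 ; PH150 | 94 | 1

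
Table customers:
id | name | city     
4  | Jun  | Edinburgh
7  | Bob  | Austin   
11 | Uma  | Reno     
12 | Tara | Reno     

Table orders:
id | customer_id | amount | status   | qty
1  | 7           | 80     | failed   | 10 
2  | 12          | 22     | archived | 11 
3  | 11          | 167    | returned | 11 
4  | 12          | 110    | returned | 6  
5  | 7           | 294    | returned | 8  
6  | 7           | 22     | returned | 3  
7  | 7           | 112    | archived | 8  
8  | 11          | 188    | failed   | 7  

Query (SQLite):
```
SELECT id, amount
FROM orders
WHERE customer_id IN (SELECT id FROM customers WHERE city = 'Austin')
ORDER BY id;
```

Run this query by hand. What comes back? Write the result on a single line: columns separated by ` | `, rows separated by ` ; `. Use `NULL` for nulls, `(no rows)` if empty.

Inner query: customers.id where city = 'Austin'.
Outer: keep orders rows whose customer_id is in that set.
Inner query → {7}

1 | 80 ; 5 | 294 ; 6 | 22 ; 7 | 112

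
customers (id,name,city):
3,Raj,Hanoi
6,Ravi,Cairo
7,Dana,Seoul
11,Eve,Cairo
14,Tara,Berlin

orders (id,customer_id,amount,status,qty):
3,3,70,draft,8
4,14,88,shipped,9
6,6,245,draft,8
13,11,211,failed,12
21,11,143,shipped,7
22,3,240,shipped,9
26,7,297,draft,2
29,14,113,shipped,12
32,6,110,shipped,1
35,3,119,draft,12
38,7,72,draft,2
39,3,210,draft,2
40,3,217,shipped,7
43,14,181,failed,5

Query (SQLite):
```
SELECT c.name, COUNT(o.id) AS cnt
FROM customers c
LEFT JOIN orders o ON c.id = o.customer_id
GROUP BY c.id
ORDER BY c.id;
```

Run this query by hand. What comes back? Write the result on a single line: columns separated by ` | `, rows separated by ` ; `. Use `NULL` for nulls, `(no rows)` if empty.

LEFT JOIN keeps every customers row; unmatched ones get NULL for orders columns.
Group by customers.id and compute COUNT(o.id). COUNT(col) of an all-NULL group is 0.
  3: ids {3, 22, 35, 39, 40} → COUNT(o.id)=5
  6: ids {6, 32} → COUNT(o.id)=2
  7: ids {26, 38} → COUNT(o.id)=2
  11: ids {13, 21} → COUNT(o.id)=2
  14: ids {4, 29, 43} → COUNT(o.id)=3

Raj | 5 ; Ravi | 2 ; Dana | 2 ; Eve | 2 ; Tara | 3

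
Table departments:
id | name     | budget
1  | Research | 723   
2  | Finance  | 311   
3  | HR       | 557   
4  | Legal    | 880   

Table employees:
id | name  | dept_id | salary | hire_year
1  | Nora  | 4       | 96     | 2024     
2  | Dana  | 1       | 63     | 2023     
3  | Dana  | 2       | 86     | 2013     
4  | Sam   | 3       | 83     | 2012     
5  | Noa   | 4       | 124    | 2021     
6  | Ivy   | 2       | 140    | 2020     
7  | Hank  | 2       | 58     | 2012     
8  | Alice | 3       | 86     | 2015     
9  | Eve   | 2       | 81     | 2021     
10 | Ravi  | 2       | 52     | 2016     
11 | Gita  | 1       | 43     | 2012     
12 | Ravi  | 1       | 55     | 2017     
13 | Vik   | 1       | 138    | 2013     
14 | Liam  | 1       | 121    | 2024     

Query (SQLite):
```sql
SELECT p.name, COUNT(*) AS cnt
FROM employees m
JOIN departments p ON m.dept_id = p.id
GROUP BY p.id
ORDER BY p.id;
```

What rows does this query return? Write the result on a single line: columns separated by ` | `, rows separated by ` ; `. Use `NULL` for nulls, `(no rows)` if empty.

Join each employees row to its departments via dept_id.
Group joined rows by departments.id; compute COUNT(*) per group.
  1: ids {2, 11, 12, 13, 14} → COUNT(*)=5
  2: ids {3, 6, 7, 9, 10} → COUNT(*)=5
  3: ids {4, 8} → COUNT(*)=2
  4: ids {1, 5} → COUNT(*)=2

Research | 5 ; Finance | 5 ; HR | 2 ; Legal | 2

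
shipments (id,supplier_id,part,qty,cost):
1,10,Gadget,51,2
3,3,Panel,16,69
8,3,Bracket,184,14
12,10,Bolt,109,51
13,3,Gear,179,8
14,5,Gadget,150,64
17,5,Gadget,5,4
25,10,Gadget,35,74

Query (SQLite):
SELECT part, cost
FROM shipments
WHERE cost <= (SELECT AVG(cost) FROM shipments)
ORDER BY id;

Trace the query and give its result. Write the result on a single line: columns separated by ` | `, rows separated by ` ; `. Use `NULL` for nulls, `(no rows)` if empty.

Gadget | 2 ; Bracket | 14 ; Gear | 8 ; Gadget | 4

Scalar subquery: AVG(cost) over all shipments rows = 35.75.
Keep rows where cost <= that value.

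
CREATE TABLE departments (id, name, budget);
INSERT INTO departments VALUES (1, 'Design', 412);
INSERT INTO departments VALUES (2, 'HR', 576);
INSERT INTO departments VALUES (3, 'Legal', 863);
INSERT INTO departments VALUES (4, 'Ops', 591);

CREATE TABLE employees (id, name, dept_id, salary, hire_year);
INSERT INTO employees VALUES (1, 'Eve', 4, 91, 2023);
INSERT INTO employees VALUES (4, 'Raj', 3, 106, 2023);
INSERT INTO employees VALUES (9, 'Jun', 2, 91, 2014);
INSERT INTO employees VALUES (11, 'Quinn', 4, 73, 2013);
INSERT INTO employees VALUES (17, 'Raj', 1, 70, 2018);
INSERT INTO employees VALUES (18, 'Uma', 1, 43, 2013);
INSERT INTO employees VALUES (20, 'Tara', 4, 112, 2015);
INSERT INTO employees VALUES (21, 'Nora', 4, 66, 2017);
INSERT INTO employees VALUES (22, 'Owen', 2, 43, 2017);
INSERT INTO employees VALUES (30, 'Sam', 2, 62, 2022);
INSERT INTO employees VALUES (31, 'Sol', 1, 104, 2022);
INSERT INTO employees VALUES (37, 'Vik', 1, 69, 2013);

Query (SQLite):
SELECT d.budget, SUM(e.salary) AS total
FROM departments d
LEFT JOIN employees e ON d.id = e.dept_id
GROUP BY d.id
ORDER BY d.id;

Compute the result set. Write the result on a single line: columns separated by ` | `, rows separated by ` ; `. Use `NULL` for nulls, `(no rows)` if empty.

LEFT JOIN keeps every departments row; unmatched ones get NULL for employees columns.
Group by departments.id and compute SUM(e.salary). SUM over an all-NULL group is NULL.
  1: ids {17, 18, 31, 37} → SUM(e.salary)=286
  2: ids {9, 22, 30} → SUM(e.salary)=196
  3: ids {4} → SUM(e.salary)=106
  4: ids {1, 11, 20, 21} → SUM(e.salary)=342

412 | 286 ; 576 | 196 ; 863 | 106 ; 591 | 342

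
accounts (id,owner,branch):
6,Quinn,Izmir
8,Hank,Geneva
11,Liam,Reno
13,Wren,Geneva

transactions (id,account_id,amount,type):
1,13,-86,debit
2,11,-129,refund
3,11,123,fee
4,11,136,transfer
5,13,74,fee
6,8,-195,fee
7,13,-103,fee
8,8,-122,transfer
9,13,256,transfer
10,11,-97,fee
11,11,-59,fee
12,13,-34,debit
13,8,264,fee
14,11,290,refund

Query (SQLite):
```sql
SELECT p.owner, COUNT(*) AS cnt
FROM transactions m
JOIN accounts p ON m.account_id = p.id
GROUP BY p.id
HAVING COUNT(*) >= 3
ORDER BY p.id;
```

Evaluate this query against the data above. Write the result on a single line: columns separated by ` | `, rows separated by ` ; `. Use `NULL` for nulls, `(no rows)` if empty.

Hank | 3 ; Liam | 6 ; Wren | 5

Join each transactions row to its accounts via account_id.
Group joined rows by accounts.id; compute COUNT(*) per group.
HAVING: keep groups with count ≥ 3.
  8: ids {6, 8, 13} → COUNT(*)=3
  11: ids {2, 3, 4, 10, 11, 14} → COUNT(*)=6
  13: ids {1, 5, 7, 9, 12} → COUNT(*)=5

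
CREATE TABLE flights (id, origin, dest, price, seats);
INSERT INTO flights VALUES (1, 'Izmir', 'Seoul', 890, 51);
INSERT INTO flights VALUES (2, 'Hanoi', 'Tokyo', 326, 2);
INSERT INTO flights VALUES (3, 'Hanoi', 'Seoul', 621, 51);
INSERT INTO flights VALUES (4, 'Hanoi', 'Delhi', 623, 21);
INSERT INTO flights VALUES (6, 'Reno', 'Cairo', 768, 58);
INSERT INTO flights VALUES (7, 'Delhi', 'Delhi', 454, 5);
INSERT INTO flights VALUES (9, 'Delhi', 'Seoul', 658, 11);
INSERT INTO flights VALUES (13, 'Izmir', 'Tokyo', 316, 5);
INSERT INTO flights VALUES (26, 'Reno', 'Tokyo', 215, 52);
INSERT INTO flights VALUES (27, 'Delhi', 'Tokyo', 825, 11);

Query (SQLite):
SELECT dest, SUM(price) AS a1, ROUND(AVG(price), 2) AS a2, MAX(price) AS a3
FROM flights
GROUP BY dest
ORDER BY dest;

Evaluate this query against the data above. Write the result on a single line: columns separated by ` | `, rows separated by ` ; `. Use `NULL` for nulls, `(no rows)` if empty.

Cairo | 768 | 768 | 768 ; Delhi | 1077 | 538.5 | 623 ; Seoul | 2169 | 723 | 890 ; Tokyo | 1682 | 420.5 | 825

Group flights by dest.
Per group compute: SUM(price), ROUND(AVG(price), 2), MAX(price).
  Cairo: ids {6} → SUM(price)=768, ROUND(AVG(price), 2)=768, MAX(price)=768
  Delhi: ids {4, 7} → SUM(price)=1077, ROUND(AVG(price), 2)=538.5, MAX(price)=623
  Seoul: ids {1, 3, 9} → SUM(price)=2169, ROUND(AVG(price), 2)=723, MAX(price)=890
  Tokyo: ids {2, 13, 26, 27} → SUM(price)=1682, ROUND(AVG(price), 2)=420.5, MAX(price)=825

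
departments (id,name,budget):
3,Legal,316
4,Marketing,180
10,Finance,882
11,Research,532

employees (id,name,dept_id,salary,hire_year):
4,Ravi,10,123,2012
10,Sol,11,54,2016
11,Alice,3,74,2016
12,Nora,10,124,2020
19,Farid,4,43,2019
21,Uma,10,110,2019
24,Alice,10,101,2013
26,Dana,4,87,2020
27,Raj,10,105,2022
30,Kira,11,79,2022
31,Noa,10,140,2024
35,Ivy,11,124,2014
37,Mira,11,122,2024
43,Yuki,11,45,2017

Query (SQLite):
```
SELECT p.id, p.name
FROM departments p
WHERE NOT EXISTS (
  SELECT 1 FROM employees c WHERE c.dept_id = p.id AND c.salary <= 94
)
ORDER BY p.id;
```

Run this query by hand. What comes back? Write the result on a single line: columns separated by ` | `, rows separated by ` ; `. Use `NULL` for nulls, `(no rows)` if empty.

For each departments row, check whether any employees with matching dept_id has salary <= 94.
Keep rows where that is false.

10 | Finance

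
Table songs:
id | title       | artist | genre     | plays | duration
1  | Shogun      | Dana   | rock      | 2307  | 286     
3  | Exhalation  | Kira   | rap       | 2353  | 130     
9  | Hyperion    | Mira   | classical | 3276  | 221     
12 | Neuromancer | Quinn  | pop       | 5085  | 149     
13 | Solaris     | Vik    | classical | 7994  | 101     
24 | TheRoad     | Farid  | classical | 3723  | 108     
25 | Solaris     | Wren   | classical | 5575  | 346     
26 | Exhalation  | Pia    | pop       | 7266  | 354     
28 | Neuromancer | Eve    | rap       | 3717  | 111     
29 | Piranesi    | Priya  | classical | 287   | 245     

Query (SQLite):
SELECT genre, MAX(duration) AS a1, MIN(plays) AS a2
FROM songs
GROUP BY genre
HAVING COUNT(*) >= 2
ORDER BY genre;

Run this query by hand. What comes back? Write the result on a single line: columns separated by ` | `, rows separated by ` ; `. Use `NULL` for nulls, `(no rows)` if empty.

classical | 346 | 287 ; pop | 354 | 5085 ; rap | 130 | 2353

Group songs by genre.
Per group compute: MAX(duration), MIN(plays).
HAVING: drop groups with fewer than 2 rows.
  classical: ids {9, 13, 24, 25, 29} → MAX(duration)=346, MIN(plays)=287
  pop: ids {12, 26} → MAX(duration)=354, MIN(plays)=5085
  rap: ids {3, 28} → MAX(duration)=130, MIN(plays)=2353
  rock: ids {1} → MAX(duration)=286, MIN(plays)=2307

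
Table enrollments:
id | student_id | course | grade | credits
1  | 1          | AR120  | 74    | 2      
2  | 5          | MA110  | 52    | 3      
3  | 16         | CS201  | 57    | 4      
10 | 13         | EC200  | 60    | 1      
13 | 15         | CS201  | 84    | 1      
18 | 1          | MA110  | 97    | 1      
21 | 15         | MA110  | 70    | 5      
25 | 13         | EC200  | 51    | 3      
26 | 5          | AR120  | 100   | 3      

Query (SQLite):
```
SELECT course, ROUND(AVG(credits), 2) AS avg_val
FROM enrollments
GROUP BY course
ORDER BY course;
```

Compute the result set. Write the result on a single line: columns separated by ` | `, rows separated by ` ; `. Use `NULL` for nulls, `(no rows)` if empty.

AR120 | 2.5 ; CS201 | 2.5 ; EC200 | 2 ; MA110 | 3

Partition enrollments by course; compute ROUND(AVG(credits), 2) within each group.
  AR120: ids {1, 26} → ROUND(AVG(credits), 2)=2.5
  CS201: ids {3, 13} → ROUND(AVG(credits), 2)=2.5
  EC200: ids {10, 25} → ROUND(AVG(credits), 2)=2
  MA110: ids {2, 18, 21} → ROUND(AVG(credits), 2)=3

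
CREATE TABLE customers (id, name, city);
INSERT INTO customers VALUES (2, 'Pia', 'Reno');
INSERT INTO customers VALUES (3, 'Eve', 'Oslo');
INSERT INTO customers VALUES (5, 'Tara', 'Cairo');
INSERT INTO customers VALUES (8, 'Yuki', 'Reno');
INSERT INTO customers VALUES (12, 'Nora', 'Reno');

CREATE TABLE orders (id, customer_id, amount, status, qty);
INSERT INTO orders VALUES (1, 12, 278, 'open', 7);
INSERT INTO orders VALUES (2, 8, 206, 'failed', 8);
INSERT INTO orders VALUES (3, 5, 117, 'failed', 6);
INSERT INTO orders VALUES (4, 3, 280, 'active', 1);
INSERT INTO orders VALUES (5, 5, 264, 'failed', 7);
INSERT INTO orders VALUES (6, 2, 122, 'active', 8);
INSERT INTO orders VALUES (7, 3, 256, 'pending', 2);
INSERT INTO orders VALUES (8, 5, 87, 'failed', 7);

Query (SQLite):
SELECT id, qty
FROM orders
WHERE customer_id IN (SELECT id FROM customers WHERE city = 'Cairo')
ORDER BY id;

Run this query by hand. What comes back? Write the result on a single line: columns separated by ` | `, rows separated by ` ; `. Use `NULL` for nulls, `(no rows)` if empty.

Inner query: customers.id where city = 'Cairo'.
Outer: keep orders rows whose customer_id is in that set.
Inner query → {5}

3 | 6 ; 5 | 7 ; 8 | 7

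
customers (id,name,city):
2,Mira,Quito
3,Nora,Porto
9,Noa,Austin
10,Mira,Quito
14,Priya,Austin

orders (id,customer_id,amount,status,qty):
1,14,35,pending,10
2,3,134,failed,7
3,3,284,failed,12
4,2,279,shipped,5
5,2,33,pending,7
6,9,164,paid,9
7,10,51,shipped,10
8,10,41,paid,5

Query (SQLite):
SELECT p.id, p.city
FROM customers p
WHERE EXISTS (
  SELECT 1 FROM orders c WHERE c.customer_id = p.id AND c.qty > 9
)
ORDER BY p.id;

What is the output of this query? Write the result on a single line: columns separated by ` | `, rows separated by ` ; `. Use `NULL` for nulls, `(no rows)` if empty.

3 | Porto ; 10 | Quito ; 14 | Austin

For each customers row, check whether any orders with matching customer_id has qty > 9.
Keep rows where that is true.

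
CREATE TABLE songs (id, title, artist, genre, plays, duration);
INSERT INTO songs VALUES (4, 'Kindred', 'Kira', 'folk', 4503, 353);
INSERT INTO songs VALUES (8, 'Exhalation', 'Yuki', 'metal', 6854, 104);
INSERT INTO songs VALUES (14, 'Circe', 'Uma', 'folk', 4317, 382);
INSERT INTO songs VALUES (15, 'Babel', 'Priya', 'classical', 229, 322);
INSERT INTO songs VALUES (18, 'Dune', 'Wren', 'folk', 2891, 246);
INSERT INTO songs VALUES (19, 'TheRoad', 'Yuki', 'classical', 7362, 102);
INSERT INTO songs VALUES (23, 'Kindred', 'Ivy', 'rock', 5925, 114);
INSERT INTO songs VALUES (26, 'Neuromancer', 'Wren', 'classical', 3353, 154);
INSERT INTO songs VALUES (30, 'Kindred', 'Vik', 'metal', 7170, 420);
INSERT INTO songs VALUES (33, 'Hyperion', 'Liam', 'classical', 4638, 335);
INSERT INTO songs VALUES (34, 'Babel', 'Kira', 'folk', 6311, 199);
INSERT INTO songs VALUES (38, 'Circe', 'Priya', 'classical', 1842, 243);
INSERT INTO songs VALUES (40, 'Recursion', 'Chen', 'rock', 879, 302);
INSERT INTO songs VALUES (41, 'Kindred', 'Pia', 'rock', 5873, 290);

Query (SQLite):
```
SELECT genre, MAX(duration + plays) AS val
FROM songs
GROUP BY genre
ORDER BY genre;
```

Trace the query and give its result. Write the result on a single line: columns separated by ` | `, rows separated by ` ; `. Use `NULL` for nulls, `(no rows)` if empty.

classical | 7464 ; folk | 6510 ; metal | 7590 ; rock | 6163

For each row compute duration + plays.
Group by genre; take MAX of the expression per group.
  classical: ids {15, 19, 26, 33, 38} → MAX(duration + plays)=7464
  folk: ids {4, 14, 18, 34} → MAX(duration + plays)=6510
  metal: ids {8, 30} → MAX(duration + plays)=7590
  rock: ids {23, 40, 41} → MAX(duration + plays)=6163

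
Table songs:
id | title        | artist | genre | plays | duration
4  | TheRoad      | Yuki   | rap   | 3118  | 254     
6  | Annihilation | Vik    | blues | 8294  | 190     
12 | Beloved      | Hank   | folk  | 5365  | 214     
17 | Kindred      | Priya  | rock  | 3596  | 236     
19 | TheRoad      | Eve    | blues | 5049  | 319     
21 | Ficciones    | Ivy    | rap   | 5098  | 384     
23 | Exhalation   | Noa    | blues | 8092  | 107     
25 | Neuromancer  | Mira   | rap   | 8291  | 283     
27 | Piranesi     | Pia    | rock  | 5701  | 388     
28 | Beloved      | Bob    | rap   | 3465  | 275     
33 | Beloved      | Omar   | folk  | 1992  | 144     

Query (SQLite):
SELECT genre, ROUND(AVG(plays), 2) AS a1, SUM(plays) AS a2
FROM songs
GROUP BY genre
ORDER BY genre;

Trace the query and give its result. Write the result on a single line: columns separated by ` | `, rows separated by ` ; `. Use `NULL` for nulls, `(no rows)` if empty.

Group songs by genre.
Per group compute: ROUND(AVG(plays), 2), SUM(plays).
  blues: ids {6, 19, 23} → ROUND(AVG(plays), 2)=7145, SUM(plays)=21435
  folk: ids {12, 33} → ROUND(AVG(plays), 2)=3678.5, SUM(plays)=7357
  rap: ids {4, 21, 25, 28} → ROUND(AVG(plays), 2)=4993, SUM(plays)=19972
  rock: ids {17, 27} → ROUND(AVG(plays), 2)=4648.5, SUM(plays)=9297

blues | 7145 | 21435 ; folk | 3678.5 | 7357 ; rap | 4993 | 19972 ; rock | 4648.5 | 9297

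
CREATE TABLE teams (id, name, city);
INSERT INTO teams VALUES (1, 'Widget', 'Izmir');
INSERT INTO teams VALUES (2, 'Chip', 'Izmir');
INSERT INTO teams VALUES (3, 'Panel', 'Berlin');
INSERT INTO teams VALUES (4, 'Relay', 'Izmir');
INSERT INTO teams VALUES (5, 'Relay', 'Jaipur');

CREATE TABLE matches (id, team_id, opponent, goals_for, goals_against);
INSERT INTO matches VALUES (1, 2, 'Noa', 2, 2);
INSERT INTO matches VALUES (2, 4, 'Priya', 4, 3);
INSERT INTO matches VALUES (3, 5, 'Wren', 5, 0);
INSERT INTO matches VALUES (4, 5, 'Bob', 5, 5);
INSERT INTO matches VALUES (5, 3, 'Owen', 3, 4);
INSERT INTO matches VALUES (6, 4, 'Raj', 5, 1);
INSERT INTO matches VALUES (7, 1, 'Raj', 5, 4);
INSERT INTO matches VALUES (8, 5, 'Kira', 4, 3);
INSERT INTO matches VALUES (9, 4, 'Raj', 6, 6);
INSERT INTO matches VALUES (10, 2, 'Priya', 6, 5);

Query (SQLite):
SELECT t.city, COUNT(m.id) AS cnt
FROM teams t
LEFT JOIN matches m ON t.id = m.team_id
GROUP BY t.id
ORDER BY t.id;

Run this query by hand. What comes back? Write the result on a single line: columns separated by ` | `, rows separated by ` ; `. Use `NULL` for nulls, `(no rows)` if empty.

Izmir | 1 ; Izmir | 2 ; Berlin | 1 ; Izmir | 3 ; Jaipur | 3

LEFT JOIN keeps every teams row; unmatched ones get NULL for matches columns.
Group by teams.id and compute COUNT(m.id). COUNT(col) of an all-NULL group is 0.
  1: ids {7} → COUNT(m.id)=1
  2: ids {1, 10} → COUNT(m.id)=2
  3: ids {5} → COUNT(m.id)=1
  4: ids {2, 6, 9} → COUNT(m.id)=3
  5: ids {3, 4, 8} → COUNT(m.id)=3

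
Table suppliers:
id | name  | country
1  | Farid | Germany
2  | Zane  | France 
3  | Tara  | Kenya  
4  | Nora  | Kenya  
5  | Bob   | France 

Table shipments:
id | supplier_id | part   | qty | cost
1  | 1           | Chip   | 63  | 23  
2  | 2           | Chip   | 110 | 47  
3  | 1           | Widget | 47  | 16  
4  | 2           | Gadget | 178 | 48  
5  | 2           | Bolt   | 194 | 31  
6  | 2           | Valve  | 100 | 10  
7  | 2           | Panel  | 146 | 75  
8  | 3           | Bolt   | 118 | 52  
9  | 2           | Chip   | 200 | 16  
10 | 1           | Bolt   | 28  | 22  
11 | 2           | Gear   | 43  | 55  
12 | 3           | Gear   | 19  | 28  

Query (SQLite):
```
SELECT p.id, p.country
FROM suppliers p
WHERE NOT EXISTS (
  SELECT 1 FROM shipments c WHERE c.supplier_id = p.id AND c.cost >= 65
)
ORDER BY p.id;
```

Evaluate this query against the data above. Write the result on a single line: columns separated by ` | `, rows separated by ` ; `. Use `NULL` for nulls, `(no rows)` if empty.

1 | Germany ; 3 | Kenya ; 4 | Kenya ; 5 | France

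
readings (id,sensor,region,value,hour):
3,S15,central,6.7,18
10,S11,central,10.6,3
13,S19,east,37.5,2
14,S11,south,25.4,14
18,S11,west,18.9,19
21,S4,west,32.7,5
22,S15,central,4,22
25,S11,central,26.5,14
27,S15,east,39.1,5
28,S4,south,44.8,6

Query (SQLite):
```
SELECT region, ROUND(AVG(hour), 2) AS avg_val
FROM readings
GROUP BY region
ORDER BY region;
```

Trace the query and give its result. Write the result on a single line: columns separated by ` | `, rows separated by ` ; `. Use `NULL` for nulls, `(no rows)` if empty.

central | 14.25 ; east | 3.5 ; south | 10 ; west | 12

Partition readings by region; compute ROUND(AVG(hour), 2) within each group.
  central: ids {3, 10, 22, 25} → ROUND(AVG(hour), 2)=14.25
  east: ids {13, 27} → ROUND(AVG(hour), 2)=3.5
  south: ids {14, 28} → ROUND(AVG(hour), 2)=10
  west: ids {18, 21} → ROUND(AVG(hour), 2)=12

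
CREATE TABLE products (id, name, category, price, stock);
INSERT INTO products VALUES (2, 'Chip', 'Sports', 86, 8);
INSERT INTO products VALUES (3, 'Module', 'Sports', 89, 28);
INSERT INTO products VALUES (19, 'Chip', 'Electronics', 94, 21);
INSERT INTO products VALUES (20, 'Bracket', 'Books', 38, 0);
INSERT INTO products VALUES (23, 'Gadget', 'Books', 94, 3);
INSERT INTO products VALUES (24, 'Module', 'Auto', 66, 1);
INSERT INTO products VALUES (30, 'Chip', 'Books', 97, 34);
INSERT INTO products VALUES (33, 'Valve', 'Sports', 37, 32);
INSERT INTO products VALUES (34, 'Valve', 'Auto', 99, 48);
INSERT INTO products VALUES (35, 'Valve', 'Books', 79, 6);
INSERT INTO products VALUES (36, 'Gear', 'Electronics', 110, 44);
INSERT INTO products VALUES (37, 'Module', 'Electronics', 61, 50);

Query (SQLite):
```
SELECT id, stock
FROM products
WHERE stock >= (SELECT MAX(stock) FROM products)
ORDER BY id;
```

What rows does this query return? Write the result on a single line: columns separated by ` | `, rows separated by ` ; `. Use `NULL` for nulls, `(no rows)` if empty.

Scalar subquery: MAX(stock) over all products rows = 50.
Keep rows where stock >= that value.

37 | 50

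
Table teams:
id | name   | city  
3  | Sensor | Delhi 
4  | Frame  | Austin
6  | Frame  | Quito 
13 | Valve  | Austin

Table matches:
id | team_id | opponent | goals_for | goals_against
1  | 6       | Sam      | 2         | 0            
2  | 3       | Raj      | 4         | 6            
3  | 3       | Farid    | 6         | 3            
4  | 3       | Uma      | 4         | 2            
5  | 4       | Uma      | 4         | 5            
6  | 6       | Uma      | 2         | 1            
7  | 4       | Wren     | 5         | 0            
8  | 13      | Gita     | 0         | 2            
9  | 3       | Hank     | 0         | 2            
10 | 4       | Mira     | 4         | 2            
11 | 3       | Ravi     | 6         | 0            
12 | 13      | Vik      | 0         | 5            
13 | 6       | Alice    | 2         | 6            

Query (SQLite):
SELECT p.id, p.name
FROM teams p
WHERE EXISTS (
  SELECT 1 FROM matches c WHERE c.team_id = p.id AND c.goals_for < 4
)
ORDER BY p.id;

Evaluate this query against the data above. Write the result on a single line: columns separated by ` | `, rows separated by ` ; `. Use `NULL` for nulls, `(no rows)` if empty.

3 | Sensor ; 6 | Frame ; 13 | Valve

For each teams row, check whether any matches with matching team_id has goals_for < 4.
Keep rows where that is true.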